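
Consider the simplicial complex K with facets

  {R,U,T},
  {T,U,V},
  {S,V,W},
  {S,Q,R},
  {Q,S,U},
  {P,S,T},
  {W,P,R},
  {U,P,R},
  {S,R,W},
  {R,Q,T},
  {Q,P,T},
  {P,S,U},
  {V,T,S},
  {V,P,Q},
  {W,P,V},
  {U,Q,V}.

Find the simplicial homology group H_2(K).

We work with the vertex ordering P < Q < R < S < T < U < V < W. The simplices of K, each written with vertices in increasing order, are:

  0-simplices (8): P, Q, R, S, T, U, V, W
  1-simplices (24): PQ, PR, PS, PT, PU, PV, PW, QR, QS, QT, QU, QV, RS, RT, RU, RW, ST, SU, SV, SW, TU, TV, UV, VW
  2-simplices (16): PQT, PQV, PRU, PRW, PST, PSU, PVW, QRS, QRT, QSU, QUV, RSW, RTU, STV, SVW, TUV

so the chain groups are C_0 ≅ Z^8, C_1 ≅ Z^24, C_2 ≅ Z^16.

Boundary ∂_1: C_1 → C_0 sends each edge [p,q] (with p < q) to q − p.
The 8×24 boundary matrix has rank 7 and Smith normal form diag(1,1,1,1,1,1,1).

∂_2: C_2 → C_1 sends each 2-simplex [p,q,r] to [q,r] − [p,r] + [p,q]. For instance
  ∂QRT = RT − QT + QR,
  ∂SVW = VW − SW + SV.
The resulting 24×16 matrix has rank 15, and its Smith normal form has invariant factors (1,1,1,1,1,1,1,1,1,1,1,1,1,1,1).

Reading off H_k = ker ∂_k / im ∂_{k+1}:

  H_2: rank ker ∂_2 − rank ∂_3 = (16 − 15) − 0 = 1, and there is no ∂_3, so H_2 ≅ Z.

(K is a triangulation of the torus T^2.)

H_2 = Z.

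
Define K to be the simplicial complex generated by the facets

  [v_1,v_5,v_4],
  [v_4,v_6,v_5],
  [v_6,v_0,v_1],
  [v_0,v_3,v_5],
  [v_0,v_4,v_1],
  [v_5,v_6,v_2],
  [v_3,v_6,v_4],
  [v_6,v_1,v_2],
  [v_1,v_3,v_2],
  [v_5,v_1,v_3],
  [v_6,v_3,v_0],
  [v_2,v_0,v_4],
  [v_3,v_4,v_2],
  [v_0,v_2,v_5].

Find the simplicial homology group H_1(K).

Take the total order v_0 < v_1 < v_2 < v_3 < v_4 < v_5 < v_6 on the vertex set. Then K (dimension 2) consists of the simplices:

  0-simplices (7): [v_0], [v_1], [v_2], [v_3], [v_4], [v_5], [v_6]
  1-simplices (21): (21 of them)
  2-simplices (14): (14 of them)

so the chain groups are C_0 ≅ Z^7, C_1 ≅ Z^21, C_2 ≅ Z^14.

The boundary map ∂_1: C_1 → C_0 maps an edge to its endpoints' difference, ∂[p,q] = q − p. For instance
  ∂[v_2,v_3] = [v_3] − [v_2].
As a 7×21 matrix over Z this has rank 6, with invariant factors (1,1,1,1,1,1).

The boundary map ∂_2: C_2 → C_1 acts by ∂[p,q,r] = [q,r] − [p,r] + [p,q]. For instance
  ∂[v_2,v_3,v_4] = [v_3,v_4] − [v_2,v_4] + [v_2,v_3],
  ∂[v_1,v_2,v_6] = [v_2,v_6] − [v_1,v_6] + [v_1,v_2].
The resulting 21×14 matrix has rank 13, and its Smith normal form has invariant factors (1,1,1,1,1,1,1,1,1,1,1,1,1).

Computing H_k = (kernel of ∂_k) / (image of ∂_{k+1}):

  H_1: rank ker ∂_1 − rank ∂_2 = (21 − 6) − 13 = 2, and the invariant factors of ∂_2 are all 1, so H_1 ≅ Z^2.

H_1 ≅ Z^2.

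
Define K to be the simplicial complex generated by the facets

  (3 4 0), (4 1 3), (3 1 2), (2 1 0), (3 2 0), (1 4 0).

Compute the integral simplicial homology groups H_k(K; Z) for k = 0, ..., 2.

Fix the vertex order 0 < 1 < 2 < 3 < 4 and write every simplex with vertices in increasing order. Then dim K = 2 and the simplices of K are:

  0-simplices (5): [0], [1], [2], [3], [4]
  1-simplices (9): [0,1], [0,2], [0,3], [0,4], [1,2], [1,3], [1,4], [2,3], [3,4]
  2-simplices (6): [0,1,2], [0,1,4], [0,2,3], [0,3,4], [1,2,3], [1,3,4]

Hence C_0 ≅ Z^5, C_1 ≅ Z^9, C_2 ≅ Z^6.

Boundary ∂_1: C_1 → C_0 is given by ∂[p,q] = [q] − [p]. For instance
  ∂[3,4] = [4] − [3].
The 5×9 boundary matrix has rank 4 and Smith normal form diag(1,1,1,1).

∂_2: C_2 → C_1 maps a triangle to the signed sum of its edges. For instance
  ∂[0,1,2] = [1,2] − [0,2] + [0,1],
  ∂[0,3,4] = [3,4] − [0,4] + [0,3].
As a 9×6 matrix over Z this has rank 5, with invariant factors (1,1,1,1,1).

From H_k ≅ ker(∂_k) / im(∂_{k+1}) we obtain:

  H_0: rank C_0 − rank ∂_1 = 5 − 4 = 1, and the invariant factors of ∂_1 are all 1, so H_0 ≅ Z.
  H_1: rank ker ∂_1 − rank ∂_2 = (9 − 4) − 5 = 0, and the invariant factors of ∂_2 are all 1, so H_1 ≅ 0.
  H_2: rank ker ∂_2 − rank ∂_3 = (6 − 5) − 0 = 1, and there is no ∂_3, so H_2 ≅ Z.

(K is a triangulation of the 2-sphere S^2.)

H_0 = Z,  H_1 = 0,  H_2 = Z.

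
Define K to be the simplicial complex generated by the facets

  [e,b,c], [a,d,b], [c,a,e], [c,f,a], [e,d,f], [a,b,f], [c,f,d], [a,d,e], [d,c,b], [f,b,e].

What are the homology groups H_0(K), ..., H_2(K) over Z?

H_0 = Z,  H_1 = Z/2,  H_2 = 0.

Take the total order a < b < c < d < e < f on the vertex set. Then K (dimension 2) consists of the simplices:

  0-simplices (6): a, b, c, d, e, f
  1-simplices (15): ab, ac, ad, ae, af, bc, bd, be, bf, cd, ce, cf, de, df, ef
  2-simplices (10): abd, abf, ace, acf, ade, bcd, bce, bef, cdf, def

so the chain groups are C_0 ≅ Z^6, C_1 ≅ Z^15, C_2 ≅ Z^10.

The boundary map ∂_1: C_1 → C_0 maps an edge to its endpoints' difference, ∂[p,q] = q − p. For instance
  ∂cd = d − c.
This gives a 6×15 integer matrix of rank 5; reducing to Smith normal form yields diagonal entries (1,1,1,1,1).

Boundary ∂_2: C_2 → C_1 acts by ∂[p,q,r] = [q,r] − [p,r] + [p,q]. For instance
  ∂bcd = cd − bd + bc,
  ∂bce = ce − be + bc.
This gives a 15×10 integer matrix of rank 10; reducing to Smith normal form yields diagonal entries (1,1,1,1,1,1,1,1,1,2).

Now H_k = ker ∂_k / im ∂_{k+1}, so:

  H_0: rank C_0 − rank ∂_1 = 6 − 5 = 1, and the invariant factors of ∂_1 are all 1, so H_0 ≅ Z.
  H_1: rank ker ∂_1 − rank ∂_2 = (15 − 5) − 10 = 0, and ∂_2 has invariant factor 2 > 1, so H_1 ≅ Z/2.
  H_2: rank ker ∂_2 − rank ∂_3 = (10 − 10) − 0 = 0, and there is no ∂_3, so H_2 ≅ 0.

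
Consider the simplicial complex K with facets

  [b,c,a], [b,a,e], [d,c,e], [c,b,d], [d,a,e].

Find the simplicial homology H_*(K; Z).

H_0 = Z,  H_1 = Z,  H_2 = 0.

We work with the vertex ordering a < b < c < d < e. The simplices of K, each written with vertices in increasing order, are:

  0-simplices (5): a, b, c, d, e
  1-simplices (10): ab, ac, ad, ae, bc, bd, be, cd, ce, de
  2-simplices (5): abc, abe, ade, bcd, cde

Hence C_0 ≅ Z^5, C_1 ≅ Z^10, C_2 ≅ Z^5.

Boundary ∂_1: C_1 → C_0 sends each edge [p,q] (with p < q) to q − p. For instance
  ∂bd = d − b.
The 5×10 boundary matrix has rank 4 and Smith normal form diag(1,1,1,1).

∂_2: C_2 → C_1 sends each 2-simplex [p,q,r] to [q,r] − [p,r] + [p,q]. For instance
  ∂ade = de − ae + ad,
  ∂cde = de − ce + cd.
The 10×5 boundary matrix has rank 5 and Smith normal form diag(1,1,1,1,1).

From H_k ≅ ker(∂_k) / im(∂_{k+1}) we obtain:

  H_0: rank C_0 − rank ∂_1 = 5 − 4 = 1, and the invariant factors of ∂_1 are all 1, so H_0 = Z.
  H_1: rank ker ∂_1 − rank ∂_2 = (10 − 4) − 5 = 1, and the invariant factors of ∂_2 are all 1, so H_1 = Z.
  H_2: rank ker ∂_2 − rank ∂_3 = (5 − 5) − 0 = 0, and there is no ∂_3, so H_2 = 0.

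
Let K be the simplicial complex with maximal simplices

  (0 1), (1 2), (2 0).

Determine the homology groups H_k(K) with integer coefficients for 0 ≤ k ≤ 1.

Take the total order 0 < 1 < 2 on the vertex set. Then K (dimension 1) consists of the simplices:

  0-simplices (3): [0], [1], [2]
  1-simplices (3): [0,1], [0,2], [1,2]

giving chain groups C_0 ≅ Z^3, C_1 ≅ Z^3.

The boundary map ∂_1: C_1 → C_0 is given by ∂[p,q] = [q] − [p].
This gives a 3×3 integer matrix of rank 2; reducing to Smith normal form yields diagonal entries (1,1).

Computing H_k = (kernel of ∂_k) / (image of ∂_{k+1}):

  H_0: rank C_0 − rank ∂_1 = 3 − 2 = 1, and the invariant factors of ∂_1 are all 1, so H_0 ≅ Z.
  H_1: rank ker ∂_1 − rank ∂_2 = (3 − 2) − 0 = 1, and there is no ∂_2, so H_1 ≅ Z.

H_0 = Z,  H_1 = Z.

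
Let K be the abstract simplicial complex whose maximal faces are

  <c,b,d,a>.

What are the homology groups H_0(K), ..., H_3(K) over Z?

H_0 = Z,  H_1 = 0,  H_2 = 0,  H_3 = 0.

Order the vertices as a < b < c < d. Listing each simplex with vertices in this order, K has dimension 3 with simplices:

  0-simplices (4): a, b, c, d
  1-simplices (6): ab, ac, ad, bc, bd, cd
  2-simplices (4): abc, abd, acd, bcd
  3-simplices (1): abcd

so the chain groups are C_0 ≅ Z^4, C_1 ≅ Z^6, C_2 ≅ Z^4, C_3 ≅ Z^1.

∂_1: C_1 → C_0 maps an edge to its endpoints' difference, ∂[p,q] = q − p. For instance
  ∂ac = c − a.
As a 4×6 matrix over Z this has rank 3, with invariant factors (1,1,1).

The boundary map ∂_2: C_2 → C_1 sends each 2-simplex [p,q,r] to [q,r] − [p,r] + [p,q]. For instance
  ∂bcd = cd − bd + bc,
  ∂acd = cd − ad + ac.
The 6×4 boundary matrix has rank 3 and Smith normal form diag(1,1,1).

Boundary ∂_3: C_3 → C_2 sends each 3-simplex σ to the alternating sum Σ_i (−1)^i (σ with its i-th vertex removed). For instance
  ∂abcd = bcd − acd + abd − abc.
The resulting 4×1 matrix has rank 1, and its Smith normal form has invariant factors (1).

Computing H_k = (kernel of ∂_k) / (image of ∂_{k+1}):

  H_0: rank C_0 − rank ∂_1 = 4 − 3 = 1, and the invariant factors of ∂_1 are all 1, so H_0 = Z.
  H_1: rank ker ∂_1 − rank ∂_2 = (6 − 3) − 3 = 0, and the invariant factors of ∂_2 are all 1, so H_1 = 0.
  H_2: rank ker ∂_2 − rank ∂_3 = (4 − 3) − 1 = 0, and the invariant factors of ∂_3 are all 1, so H_2 = 0.
  H_3: rank ker ∂_3 − rank ∂_4 = (1 − 1) − 0 = 0, and there is no ∂_4, so H_3 = 0.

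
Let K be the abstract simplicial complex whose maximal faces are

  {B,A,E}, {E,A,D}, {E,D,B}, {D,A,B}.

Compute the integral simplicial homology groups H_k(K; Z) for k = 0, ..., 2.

H_0 ≅ Z,  H_1 = 0,  H_2 ≅ Z.

Take the total order A < B < D < E on the vertex set. Then K (dimension 2) consists of the simplices:

  0-simplices (4): A, B, D, E
  1-simplices (6): AB, AD, AE, BD, BE, DE
  2-simplices (4): ABD, ABE, ADE, BDE

so the chain groups are C_0 ≅ Z^4, C_1 ≅ Z^6, C_2 ≅ Z^4.

∂_1: C_1 → C_0 sends each edge [p,q] (with p < q) to q − p. For instance
  ∂BE = E − B.
The 4×6 boundary matrix has rank 3 and Smith normal form diag(1,1,1).

∂_2: C_2 → C_1 acts by ∂[p,q,r] = [q,r] − [p,r] + [p,q]. For instance
  ∂BDE = DE − BE + BD,
  ∂ABE = BE − AE + AB.
The resulting 6×4 matrix has rank 3, and its Smith normal form has invariant factors (1,1,1).

Computing H_k = (kernel of ∂_k) / (image of ∂_{k+1}):

  H_0: rank C_0 − rank ∂_1 = 4 − 3 = 1, and the invariant factors of ∂_1 are all 1, so H_0 ≅ Z.
  H_1: rank ker ∂_1 − rank ∂_2 = (6 − 3) − 3 = 0, and the invariant factors of ∂_2 are all 1, so H_1 ≅ 0.
  H_2: rank ker ∂_2 − rank ∂_3 = (4 − 3) − 0 = 1, and there is no ∂_3, so H_2 ≅ Z.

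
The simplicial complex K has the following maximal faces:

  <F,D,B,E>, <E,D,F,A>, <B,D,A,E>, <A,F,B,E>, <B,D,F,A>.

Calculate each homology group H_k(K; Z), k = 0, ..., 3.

H_0 = Z,  H_1 = 0,  H_2 = 0,  H_3 = Z.

Take the total order A < B < D < E < F on the vertex set. Then K (dimension 3) consists of the simplices:

  0-simplices (5): A, B, D, E, F
  1-simplices (10): AB, AD, AE, AF, BD, BE, BF, DE, DF, EF
  2-simplices (10): ABD, ABE, ABF, ADE, ADF, AEF, BDE, BDF, BEF, DEF
  3-simplices (5): ABDE, ABDF, ABEF, ADEF, BDEF

so the chain groups are C_0 ≅ Z^5, C_1 ≅ Z^10, C_2 ≅ Z^10, C_3 ≅ Z^5.

∂_1: C_1 → C_0 is given by ∂[p,q] = [q] − [p].
As a 5×10 matrix over Z this has rank 4, with invariant factors (1,1,1,1).

The boundary map ∂_2: C_2 → C_1 acts by ∂[p,q,r] = [q,r] − [p,r] + [p,q]. For instance
  ∂ADF = DF − AF + AD,
  ∂ADE = DE − AE + AD.
The 10×10 boundary matrix has rank 6 and Smith normal form diag(1,1,1,1,1,1).

Boundary ∂_3: C_3 → C_2 sends each 3-simplex σ to the alternating sum Σ_i (−1)^i (σ with its i-th vertex removed). For instance
  ∂ADEF = DEF − AEF + ADF − ADE,
  ∂ABDF = BDF − ADF + ABF − ABD.
The 10×5 boundary matrix has rank 4 and Smith normal form diag(1,1,1,1).

From H_k ≅ ker(∂_k) / im(∂_{k+1}) we obtain:

  H_0: rank C_0 − rank ∂_1 = 5 − 4 = 1, and the invariant factors of ∂_1 are all 1, so H_0 = Z.
  H_1: rank ker ∂_1 − rank ∂_2 = (10 − 4) − 6 = 0, and the invariant factors of ∂_2 are all 1, so H_1 = 0.
  H_2: rank ker ∂_2 − rank ∂_3 = (10 − 6) − 4 = 0, and the invariant factors of ∂_3 are all 1, so H_2 = 0.
  H_3: rank ker ∂_3 − rank ∂_4 = (5 − 4) − 0 = 1, and there is no ∂_4, so H_3 = Z.

(K is a triangulation of the 3-sphere S^3.)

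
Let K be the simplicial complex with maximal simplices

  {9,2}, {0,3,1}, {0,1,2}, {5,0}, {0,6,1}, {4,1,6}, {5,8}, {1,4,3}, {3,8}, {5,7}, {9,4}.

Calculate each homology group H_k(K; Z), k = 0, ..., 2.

H_0 = Z,  H_1 = Z^2,  H_2 = 0.

Fix the vertex order 0 < 1 < 2 < 3 < 4 < 5 < 6 < 7 < 8 < 9 and write every simplex with vertices in increasing order. Then dim K = 2 and the simplices of K are:

  0-simplices (10): [0], [1], [2], [3], [4], [5], [6], [7], [8], [9]
  1-simplices (16): [0,1], [0,2], [0,3], [0,5], [0,6], [1,2], [1,3], [1,4], [1,6], [2,9], [3,4], [3,8], [4,6], [4,9], [5,7], [5,8]
  2-simplices (5): [0,1,2], [0,1,3], [0,1,6], [1,3,4], [1,4,6]

Hence C_0 ≅ Z^10, C_1 ≅ Z^16, C_2 ≅ Z^5.

Boundary ∂_1: C_1 → C_0 maps an edge to its endpoints' difference, ∂[p,q] = q − p. For instance
  ∂[1,6] = [6] − [1].
The resulting 10×16 matrix has rank 9, and its Smith normal form has invariant factors (1,1,1,1,1,1,1,1,1).

∂_2: C_2 → C_1 maps a triangle to the signed sum of its edges. For instance
  ∂[0,1,6] = [1,6] − [0,6] + [0,1],
  ∂[1,4,6] = [4,6] − [1,6] + [1,4].
The resulting 16×5 matrix has rank 5, and its Smith normal form has invariant factors (1,1,1,1,1).

Now H_k = ker ∂_k / im ∂_{k+1}, so:

  H_0: rank C_0 − rank ∂_1 = 10 − 9 = 1, and the invariant factors of ∂_1 are all 1, so H_0 ≅ Z.
  H_1: rank ker ∂_1 − rank ∂_2 = (16 − 9) − 5 = 2, and the invariant factors of ∂_2 are all 1, so H_1 ≅ Z^2.
  H_2: rank ker ∂_2 − rank ∂_3 = (5 − 5) − 0 = 0, and there is no ∂_3, so H_2 ≅ 0.

As a check, the Euler characteristic is 10 − 16 + 5 = -1, which agrees with 1 − 2 + 0 = -1.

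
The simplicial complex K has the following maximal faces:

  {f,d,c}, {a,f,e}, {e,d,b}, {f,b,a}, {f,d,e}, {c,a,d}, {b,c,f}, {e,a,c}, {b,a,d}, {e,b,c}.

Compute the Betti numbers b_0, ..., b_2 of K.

Take the total order a < b < c < d < e < f on the vertex set. Then K (dimension 2) consists of the simplices:

  0-simplices (6): a, b, c, d, e, f
  1-simplices (15): ab, ac, ad, ae, af, bc, bd, be, bf, cd, ce, cf, de, df, ef
  2-simplices (10): abd, abf, acd, ace, aef, bce, bcf, bde, cdf, def

giving chain groups C_0 ≅ Z^6, C_1 ≅ Z^15, C_2 ≅ Z^10.

∂_1: C_1 → C_0 is given by ∂[p,q] = [q] − [p]. For instance
  ∂cd = d − c.
As a 6×15 matrix over Z this has rank 5, with invariant factors (1,1,1,1,1).

∂_2: C_2 → C_1 maps a triangle to the signed sum of its edges. For instance
  ∂bcf = cf − bf + bc,
  ∂abd = bd − ad + ab.
The resulting 15×10 matrix has rank 10, and its Smith normal form has invariant factors (1,1,1,1,1,1,1,1,1,2).

Computing H_k = (kernel of ∂_k) / (image of ∂_{k+1}):

  H_0: rank C_0 − rank ∂_1 = 6 − 5 = 1, and the invariant factors of ∂_1 are all 1, so H_0 ≅ Z.
  H_1: rank ker ∂_1 − rank ∂_2 = (15 − 5) − 10 = 0, and ∂_2 has invariant factor 2 > 1, so H_1 ≅ Z/2.
  H_2: rank ker ∂_2 − rank ∂_3 = (10 − 10) − 0 = 0, and there is no ∂_3, so H_2 ≅ 0.

(K is a triangulation of the real projective plane RP^2.)

Hence the Betti numbers are b_0 = 1, b_1 = 0, b_2 = 0.

b_0 = 1, b_1 = 0, b_2 = 0.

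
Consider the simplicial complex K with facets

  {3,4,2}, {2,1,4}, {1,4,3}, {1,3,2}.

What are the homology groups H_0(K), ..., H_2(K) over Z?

Order the vertices as 1 < 2 < 3 < 4. Listing each simplex with vertices in this order, K has dimension 2 with simplices:

  0-simplices (4): [1], [2], [3], [4]
  1-simplices (6): [1,2], [1,3], [1,4], [2,3], [2,4], [3,4]
  2-simplices (4): [1,2,3], [1,2,4], [1,3,4], [2,3,4]

Hence C_0 ≅ Z^4, C_1 ≅ Z^6, C_2 ≅ Z^4.

∂_1: C_1 → C_0 is given by ∂[p,q] = [q] − [p]. For instance
  ∂[2,4] = [4] − [2].
The 4×6 boundary matrix has rank 3 and Smith normal form diag(1,1,1).

The boundary map ∂_2: C_2 → C_1 maps a triangle to the signed sum of its edges. For instance
  ∂[1,3,4] = [3,4] − [1,4] + [1,3],
  ∂[1,2,3] = [2,3] − [1,3] + [1,2].
As a 6×4 matrix over Z this has rank 3, with invariant factors (1,1,1).

From H_k ≅ ker(∂_k) / im(∂_{k+1}) we obtain:

  H_0: rank C_0 − rank ∂_1 = 4 − 3 = 1, and the invariant factors of ∂_1 are all 1, so H_0 = Z.
  H_1: rank ker ∂_1 − rank ∂_2 = (6 − 3) − 3 = 0, and the invariant factors of ∂_2 are all 1, so H_1 = 0.
  H_2: rank ker ∂_2 − rank ∂_3 = (4 − 3) − 0 = 1, and there is no ∂_3, so H_2 = Z.

As a check, the Euler characteristic is 4 − 6 + 4 = 2, which agrees with 1 − 0 + 1 = 2.

H_0 = Z,  H_1 = 0,  H_2 = Z.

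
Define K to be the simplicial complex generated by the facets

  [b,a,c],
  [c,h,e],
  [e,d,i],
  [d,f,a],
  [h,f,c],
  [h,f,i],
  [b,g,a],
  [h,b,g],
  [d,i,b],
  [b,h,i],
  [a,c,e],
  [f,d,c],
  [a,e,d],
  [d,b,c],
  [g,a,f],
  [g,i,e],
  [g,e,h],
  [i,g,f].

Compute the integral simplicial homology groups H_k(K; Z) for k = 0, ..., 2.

H_0 = Z,  H_1 = Z ⊕ Z/2Z,  H_2 = 0.

We work with the vertex ordering a < b < c < d < e < f < g < h < i. The simplices of K, each written with vertices in increasing order, are:

  0-simplices (9): a, b, c, d, e, f, g, h, i
  1-simplices (27): ab, ac, ad, ae, af, ag, bc, bd, bg, bh, bi, cd, ce, cf, ch, de, df, di, eg, eh, ei, fg, fh, fi, gh, gi, hi
  2-simplices (18): abc, abg, ace, ade, adf, afg, bcd, bdi, bgh, bhi, cdf, ceh, cfh, dei, egh, egi, fgi, fhi

giving chain groups C_0 ≅ Z^9, C_1 ≅ Z^27, C_2 ≅ Z^18.

The boundary map ∂_1: C_1 → C_0 sends each edge [p,q] (with p < q) to q − p.
The resulting 9×27 matrix has rank 8, and its Smith normal form has invariant factors (1,1,1,1,1,1,1,1).

∂_2: C_2 → C_1 maps a triangle to the signed sum of its edges. For instance
  ∂ade = de − ae + ad,
  ∂dei = ei − di + de.
The resulting 27×18 matrix has rank 18, and its Smith normal form has invariant factors (1,1,1,1,1,1,1,1,1,1,1,1,1,1,1,1,1,2).

Now H_k = ker ∂_k / im ∂_{k+1}, so:

  H_0: rank C_0 − rank ∂_1 = 9 − 8 = 1, and the invariant factors of ∂_1 are all 1, so H_0 ≅ Z.
  H_1: rank ker ∂_1 − rank ∂_2 = (27 − 8) − 18 = 1, and ∂_2 has invariant factor 2 > 1, so H_1 ≅ Z ⊕ Z/2Z.
  H_2: rank ker ∂_2 − rank ∂_3 = (18 − 18) − 0 = 0, and there is no ∂_3, so H_2 ≅ 0.

As a check, the Euler characteristic is 9 − 27 + 18 = 0, which agrees with 1 − 1 + 0 = 0.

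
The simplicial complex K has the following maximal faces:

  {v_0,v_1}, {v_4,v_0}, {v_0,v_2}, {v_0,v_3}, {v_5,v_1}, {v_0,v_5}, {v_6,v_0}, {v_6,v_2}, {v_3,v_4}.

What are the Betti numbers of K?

Order the vertices as v_0 < v_1 < v_2 < v_3 < v_4 < v_5 < v_6. Listing each simplex with vertices in this order, K has dimension 1 with simplices:

  0-simplices (7): [v_0], [v_1], [v_2], [v_3], [v_4], [v_5], [v_6]
  1-simplices (9): [v_0,v_1], [v_0,v_2], [v_0,v_3], [v_0,v_4], [v_0,v_5], [v_0,v_6], [v_1,v_5], [v_2,v_6], [v_3,v_4]

so the chain groups are C_0 ≅ Z^7, C_1 ≅ Z^9.

Boundary ∂_1: C_1 → C_0 is given by ∂[p,q] = [q] − [p].
This gives a 7×9 integer matrix of rank 6; reducing to Smith normal form yields diagonal entries (1,1,1,1,1,1).

From H_k ≅ ker(∂_k) / im(∂_{k+1}) we obtain:

  H_0: rank C_0 − rank ∂_1 = 7 − 6 = 1, and the invariant factors of ∂_1 are all 1, so H_0 = Z.
  H_1: rank ker ∂_1 − rank ∂_2 = (9 − 6) − 0 = 3, and there is no ∂_2, so H_1 = Z^3.

As a check, the Euler characteristic is 7 − 9 = -2, which agrees with 1 − 3 = -2.

Hence the Betti numbers are b_0 = 1, b_1 = 3.

b_0 = 1, b_1 = 3.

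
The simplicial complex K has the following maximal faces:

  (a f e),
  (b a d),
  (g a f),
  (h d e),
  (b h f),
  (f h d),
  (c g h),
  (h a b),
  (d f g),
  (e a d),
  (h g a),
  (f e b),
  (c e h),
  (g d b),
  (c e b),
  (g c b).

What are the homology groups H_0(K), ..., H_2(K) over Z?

H_0 ≅ Z,  H_1 ≅ Z^2,  H_2 ≅ Z.

Order the vertices as a < b < c < d < e < f < g < h. Listing each simplex with vertices in this order, K has dimension 2 with simplices:

  0-simplices (8): a, b, c, d, e, f, g, h
  1-simplices (24): ab, ad, ae, af, ag, ah, bc, bd, be, bf, bg, bh, ce, cg, ch, de, df, dg, dh, ef, eh, fg, fh, gh
  2-simplices (16): abd, abh, ade, aef, afg, agh, bce, bcg, bdg, bef, bfh, ceh, cgh, deh, dfg, dfh

giving chain groups C_0 ≅ Z^8, C_1 ≅ Z^24, C_2 ≅ Z^16.

∂_1: C_1 → C_0 is given by ∂[p,q] = [q] − [p].
As a 8×24 matrix over Z this has rank 7, with invariant factors (1,1,1,1,1,1,1).

∂_2: C_2 → C_1 maps a triangle to the signed sum of its edges. For instance
  ∂agh = gh − ah + ag,
  ∂ceh = eh − ch + ce.
The resulting 24×16 matrix has rank 15, and its Smith normal form has invariant factors (1,1,1,1,1,1,1,1,1,1,1,1,1,1,1).

Computing H_k = (kernel of ∂_k) / (image of ∂_{k+1}):

  H_0: rank C_0 − rank ∂_1 = 8 − 7 = 1, and the invariant factors of ∂_1 are all 1, so H_0 = Z.
  H_1: rank ker ∂_1 − rank ∂_2 = (24 − 7) − 15 = 2, and the invariant factors of ∂_2 are all 1, so H_1 = Z^2.
  H_2: rank ker ∂_2 − rank ∂_3 = (16 − 15) − 0 = 1, and there is no ∂_3, so H_2 = Z.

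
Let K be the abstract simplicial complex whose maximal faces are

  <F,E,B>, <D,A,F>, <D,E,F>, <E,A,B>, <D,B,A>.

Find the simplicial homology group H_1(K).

H_1 = Z.

Fix the vertex order A < B < D < E < F and write every simplex with vertices in increasing order. Then dim K = 2 and the simplices of K are:

  0-simplices (5): A, B, D, E, F
  1-simplices (10): AB, AD, AE, AF, BD, BE, BF, DE, DF, EF
  2-simplices (5): ABD, ABE, ADF, BEF, DEF

so the chain groups are C_0 ≅ Z^5, C_1 ≅ Z^10, C_2 ≅ Z^5.

Boundary ∂_1: C_1 → C_0 is given by ∂[p,q] = [q] − [p].
This gives a 5×10 integer matrix of rank 4; reducing to Smith normal form yields diagonal entries (1,1,1,1).

Boundary ∂_2: C_2 → C_1 sends each 2-simplex [p,q,r] to [q,r] − [p,r] + [p,q]. For instance
  ∂ABE = BE − AE + AB,
  ∂DEF = EF − DF + DE.
This gives a 10×5 integer matrix of rank 5; reducing to Smith normal form yields diagonal entries (1,1,1,1,1).

Computing H_k = (kernel of ∂_k) / (image of ∂_{k+1}):

  H_1: rank ker ∂_1 − rank ∂_2 = (10 − 4) − 5 = 1, and the invariant factors of ∂_2 are all 1, so H_1 ≅ Z.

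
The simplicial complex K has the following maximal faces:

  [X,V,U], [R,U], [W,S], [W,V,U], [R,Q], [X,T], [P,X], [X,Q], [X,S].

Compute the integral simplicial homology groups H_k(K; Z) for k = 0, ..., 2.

Fix the vertex order P < Q < R < S < T < U < V < W < X and write every simplex with vertices in increasing order. Then dim K = 2 and the simplices of K are:

  0-simplices (9): P, Q, R, S, T, U, V, W, X
  1-simplices (12): PX, QR, QX, RU, SW, SX, TX, UV, UW, UX, VW, VX
  2-simplices (2): UVW, UVX

giving chain groups C_0 ≅ Z^9, C_1 ≅ Z^12, C_2 ≅ Z^2.

∂_1: C_1 → C_0 sends each edge [p,q] (with p < q) to q − p. For instance
  ∂VW = W − V.
The 9×12 boundary matrix has rank 8 and Smith normal form diag(1,1,1,1,1,1,1,1).

Boundary ∂_2: C_2 → C_1 sends each 2-simplex [p,q,r] to [q,r] − [p,r] + [p,q]. For instance
  ∂UVW = VW − UW + UV,
  ∂UVX = VX − UX + UV.
The resulting 12×2 matrix has rank 2, and its Smith normal form has invariant factors (1,1).

Reading off H_k = ker ∂_k / im ∂_{k+1}:

  H_0: rank C_0 − rank ∂_1 = 9 − 8 = 1, and the invariant factors of ∂_1 are all 1, so H_0 = Z.
  H_1: rank ker ∂_1 − rank ∂_2 = (12 − 8) − 2 = 2, and the invariant factors of ∂_2 are all 1, so H_1 = Z^2.
  H_2: rank ker ∂_2 − rank ∂_3 = (2 − 2) − 0 = 0, and there is no ∂_3, so H_2 = 0.

H_0 = Z,  H_1 = Z^2,  H_2 = 0.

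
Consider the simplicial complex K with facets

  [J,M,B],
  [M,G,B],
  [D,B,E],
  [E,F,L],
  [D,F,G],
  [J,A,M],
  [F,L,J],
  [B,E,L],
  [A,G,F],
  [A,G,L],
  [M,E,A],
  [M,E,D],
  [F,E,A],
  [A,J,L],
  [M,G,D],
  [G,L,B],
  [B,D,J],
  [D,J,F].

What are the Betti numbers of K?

b_0 = 1, b_1 = 1, b_2 = 0.

Order the vertices as A < B < D < E < F < G < J < L < M. Listing each simplex with vertices in this order, K has dimension 2 with simplices:

  0-simplices (9): A, B, D, E, F, G, J, L, M
  1-simplices (27): AE, AF, AG, AJ, AL, AM, BD, BE, BG, BJ, BL, BM, DE, DF, DG, DJ, DM, EF, EL, EM, FG, FJ, FL, GL, GM, JL, JM
  2-simplices (18): AEF, AEM, AFG, AGL, AJL, AJM, BDE, BDJ, BEL, BGL, BGM, BJM, DEM, DFG, DFJ, DGM, EFL, FJL

giving chain groups C_0 ≅ Z^9, C_1 ≅ Z^27, C_2 ≅ Z^18.

The boundary map ∂_1: C_1 → C_0 is given by ∂[p,q] = [q] − [p]. For instance
  ∂BE = E − B.
The resulting 9×27 matrix has rank 8, and its Smith normal form has invariant factors (1,1,1,1,1,1,1,1).

∂_2: C_2 → C_1 sends each 2-simplex [p,q,r] to [q,r] − [p,r] + [p,q]. For instance
  ∂DFJ = FJ − DJ + DF,
  ∂FJL = JL − FL + FJ.
This gives a 27×18 integer matrix of rank 18; reducing to Smith normal form yields diagonal entries (1,1,1,1,1,1,1,1,1,1,1,1,1,1,1,1,1,2).

Now H_k = ker ∂_k / im ∂_{k+1}, so:

  H_0: rank C_0 − rank ∂_1 = 9 − 8 = 1, and the invariant factors of ∂_1 are all 1, so H_0 = Z.
  H_1: rank ker ∂_1 − rank ∂_2 = (27 − 8) − 18 = 1, and ∂_2 has invariant factor 2 > 1, so H_1 = Z ⊕ Z_2.
  H_2: rank ker ∂_2 − rank ∂_3 = (18 − 18) − 0 = 0, and there is no ∂_3, so H_2 = 0.

(K is a triangulation of the Klein bottle.)

Hence the Betti numbers are b_0 = 1, b_1 = 1, b_2 = 0.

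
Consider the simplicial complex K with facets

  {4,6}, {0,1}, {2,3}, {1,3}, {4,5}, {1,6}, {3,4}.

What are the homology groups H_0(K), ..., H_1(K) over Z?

H_0 = Z,  H_1 = Z.

We work with the vertex ordering 0 < 1 < 2 < 3 < 4 < 5 < 6. The simplices of K, each written with vertices in increasing order, are:

  0-simplices (7): [0], [1], [2], [3], [4], [5], [6]
  1-simplices (7): [0,1], [1,3], [1,6], [2,3], [3,4], [4,5], [4,6]

Hence C_0 ≅ Z^7, C_1 ≅ Z^7.

The boundary map ∂_1: C_1 → C_0 maps an edge to its endpoints' difference, ∂[p,q] = q − p. For instance
  ∂[0,1] = [1] − [0].
The 7×7 boundary matrix has rank 6 and Smith normal form diag(1,1,1,1,1,1).

From H_k ≅ ker(∂_k) / im(∂_{k+1}) we obtain:

  H_0: rank C_0 − rank ∂_1 = 7 − 6 = 1, and the invariant factors of ∂_1 are all 1, so H_0 ≅ Z.
  H_1: rank ker ∂_1 − rank ∂_2 = (7 − 6) − 0 = 1, and there is no ∂_2, so H_1 ≅ Z.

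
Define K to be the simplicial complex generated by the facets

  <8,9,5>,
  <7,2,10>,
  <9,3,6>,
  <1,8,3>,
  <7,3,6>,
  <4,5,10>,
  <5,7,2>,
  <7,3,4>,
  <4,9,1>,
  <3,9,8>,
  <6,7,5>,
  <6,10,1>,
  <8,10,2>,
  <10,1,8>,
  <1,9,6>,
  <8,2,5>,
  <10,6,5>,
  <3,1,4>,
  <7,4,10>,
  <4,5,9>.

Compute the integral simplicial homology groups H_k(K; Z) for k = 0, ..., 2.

H_0 ≅ Z,  H_1 ≅ Z ⊕ Z/2,  H_2 = 0.

Take the total order 1 < 2 < 3 < 4 < 5 < 6 < 7 < 8 < 9 < 10 on the vertex set. Then K (dimension 2) consists of the simplices:

  0-simplices (10): [1], [2], [3], [4], [5], [6], [7], [8], [9], [10]
  1-simplices (30): (30 of them)
  2-simplices (20): (20 of them)

giving chain groups C_0 ≅ Z^10, C_1 ≅ Z^30, C_2 ≅ Z^20.

Boundary ∂_1: C_1 → C_0 maps an edge to its endpoints' difference, ∂[p,q] = q − p.
The 10×30 boundary matrix has rank 9 and Smith normal form diag(1,1,1,1,1,1,1,1,1).

∂_2: C_2 → C_1 acts by ∂[p,q,r] = [q,r] − [p,r] + [p,q]. For instance
  ∂[1,3,8] = [3,8] − [1,8] + [1,3],
  ∂[2,5,7] = [5,7] − [2,7] + [2,5].
As a 30×20 matrix over Z this has rank 20, with invariant factors (1,1,1,1,1,1,1,1,1,1,1,1,1,1,1,1,1,1,1,2).

Computing H_k = (kernel of ∂_k) / (image of ∂_{k+1}):

  H_0: rank C_0 − rank ∂_1 = 10 − 9 = 1, and the invariant factors of ∂_1 are all 1, so H_0 ≅ Z.
  H_1: rank ker ∂_1 − rank ∂_2 = (30 − 9) − 20 = 1, and ∂_2 has invariant factor 2 > 1, so H_1 ≅ Z ⊕ Z/2.
  H_2: rank ker ∂_2 − rank ∂_3 = (20 − 20) − 0 = 0, and there is no ∂_3, so H_2 ≅ 0.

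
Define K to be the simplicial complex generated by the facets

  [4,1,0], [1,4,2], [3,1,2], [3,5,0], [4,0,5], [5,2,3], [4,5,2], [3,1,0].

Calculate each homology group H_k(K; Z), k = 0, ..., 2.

H_0 = Z,  H_1 = 0,  H_2 = Z.

Fix the vertex order 0 < 1 < 2 < 3 < 4 < 5 and write every simplex with vertices in increasing order. Then dim K = 2 and the simplices of K are:

  0-simplices (6): [0], [1], [2], [3], [4], [5]
  1-simplices (12): [0,1], [0,3], [0,4], [0,5], [1,2], [1,3], [1,4], [2,3], [2,4], [2,5], [3,5], [4,5]
  2-simplices (8): [0,1,3], [0,1,4], [0,3,5], [0,4,5], [1,2,3], [1,2,4], [2,3,5], [2,4,5]

Hence C_0 ≅ Z^6, C_1 ≅ Z^12, C_2 ≅ Z^8.

∂_1: C_1 → C_0 maps an edge to its endpoints' difference, ∂[p,q] = q − p.
This gives a 6×12 integer matrix of rank 5; reducing to Smith normal form yields diagonal entries (1,1,1,1,1).

The boundary map ∂_2: C_2 → C_1 maps a triangle to the signed sum of its edges. For instance
  ∂[0,1,4] = [1,4] − [0,4] + [0,1],
  ∂[2,3,5] = [3,5] − [2,5] + [2,3].
This gives a 12×8 integer matrix of rank 7; reducing to Smith normal form yields diagonal entries (1,1,1,1,1,1,1).

From H_k ≅ ker(∂_k) / im(∂_{k+1}) we obtain:

  H_0: rank C_0 − rank ∂_1 = 6 − 5 = 1, and the invariant factors of ∂_1 are all 1, so H_0 = Z.
  H_1: rank ker ∂_1 − rank ∂_2 = (12 − 5) − 7 = 0, and the invariant factors of ∂_2 are all 1, so H_1 = 0.
  H_2: rank ker ∂_2 − rank ∂_3 = (8 − 7) − 0 = 1, and there is no ∂_3, so H_2 = Z.

(K is a triangulation of the 2-sphere S^2.)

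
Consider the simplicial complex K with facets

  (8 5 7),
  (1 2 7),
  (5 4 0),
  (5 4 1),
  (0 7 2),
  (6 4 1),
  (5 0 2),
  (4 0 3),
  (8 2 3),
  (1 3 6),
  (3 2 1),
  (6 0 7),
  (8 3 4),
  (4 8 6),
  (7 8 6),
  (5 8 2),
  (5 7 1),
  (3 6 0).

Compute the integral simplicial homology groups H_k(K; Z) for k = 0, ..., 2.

K has 9 vertices, 27 edges, 18 triangles.
rank ∂_0 = 0, rank ∂_1 = 8 ⇒ b_0 = 9 − 0 − 8 = 1; all invariant factors of ∂_1 are 1 so no torsion. So H_0 ≅ Z.
rank ∂_1 = 8, rank ∂_2 = 18 ⇒ b_1 = 27 − 8 − 18 = 1; ∂_2 has invariant factor(s) [2] giving torsion. So H_1 ≅ Z ⊕ Z/2Z.
rank ∂_2 = 18, rank ∂_3 = 0 ⇒ b_2 = 18 − 18 − 0 = 0. So H_2 ≅ 0.

H_0 = Z,  H_1 = Z ⊕ Z/2Z,  H_2 = 0.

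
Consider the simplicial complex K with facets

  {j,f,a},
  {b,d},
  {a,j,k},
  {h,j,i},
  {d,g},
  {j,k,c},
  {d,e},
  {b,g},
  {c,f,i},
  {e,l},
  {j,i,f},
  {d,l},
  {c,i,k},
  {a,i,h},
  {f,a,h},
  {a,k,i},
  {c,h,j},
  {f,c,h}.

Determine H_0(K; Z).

H_0 = Z^2.

Take the total order a < b < c < d < e < f < g < h < i < j < k < l on the vertex set. Then K (dimension 2) consists of the simplices:

  0-simplices (12): a, b, c, d, e, f, g, h, i, j, k, l
  1-simplices (24): af, ah, ai, aj, ak, bd, bg, cf, ch, ci, cj, ck, de, dg, dl, el, fh, fi, fj, hi, hj, ij, ik, jk
  2-simplices (12): afh, afj, ahi, aik, ajk, cfh, cfi, chj, cik, cjk, fij, hij

Hence C_0 ≅ Z^12, C_1 ≅ Z^24, C_2 ≅ Z^12.

Boundary ∂_1: C_1 → C_0 sends each edge [p,q] (with p < q) to q − p. For instance
  ∂fi = i − f.
The resulting 12×24 matrix has rank 10, and its Smith normal form has invariant factors (1,1,1,1,1,1,1,1,1,1).

∂_2: C_2 → C_1 acts by ∂[p,q,r] = [q,r] − [p,r] + [p,q]. For instance
  ∂ahi = hi − ai + ah,
  ∂afj = fj − aj + af.
As a 24×12 matrix over Z this has rank 12, with invariant factors (1,1,1,1,1,1,1,1,1,1,1,2).

Reading off H_k = ker ∂_k / im ∂_{k+1}:

  H_0: rank C_0 − rank ∂_1 = 12 − 10 = 2, and the invariant factors of ∂_1 are all 1, so H_0 = Z^2.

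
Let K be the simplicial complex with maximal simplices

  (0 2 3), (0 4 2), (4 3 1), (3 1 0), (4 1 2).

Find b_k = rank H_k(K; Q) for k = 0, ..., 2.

b_0 = 1, b_1 = 1, b_2 = 0.

K has 5 vertices, 10 edges, 5 triangles.
rank ∂_0 = 0, rank ∂_1 = 4 ⇒ b_0 = 5 − 0 − 4 = 1; all invariant factors of ∂_1 are 1 so no torsion. So H_0 = Z.
rank ∂_1 = 4, rank ∂_2 = 5 ⇒ b_1 = 10 − 4 − 5 = 1; all invariant factors of ∂_2 are 1 so no torsion. So H_1 = Z.
rank ∂_2 = 5, rank ∂_3 = 0 ⇒ b_2 = 5 − 5 − 0 = 0. So H_2 = 0.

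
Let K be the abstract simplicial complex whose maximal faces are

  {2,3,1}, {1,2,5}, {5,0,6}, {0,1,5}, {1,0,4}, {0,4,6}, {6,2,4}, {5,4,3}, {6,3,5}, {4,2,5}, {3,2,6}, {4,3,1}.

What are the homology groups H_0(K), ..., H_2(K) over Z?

We work with the vertex ordering 0 < 1 < 2 < 3 < 4 < 5 < 6. The simplices of K, each written with vertices in increasing order, are:

  0-simplices (7): [0], [1], [2], [3], [4], [5], [6]
  1-simplices (18): [0,1], [0,4], [0,5], [0,6], [1,2], [1,3], [1,4], [1,5], [2,3], [2,4], [2,5], [2,6], [3,4], [3,5], [3,6], [4,5], [4,6], [5,6]
  2-simplices (12): [0,1,4], [0,1,5], [0,4,6], [0,5,6], [1,2,3], [1,2,5], [1,3,4], [2,3,6], [2,4,5], [2,4,6], [3,4,5], [3,5,6]

giving chain groups C_0 ≅ Z^7, C_1 ≅ Z^18, C_2 ≅ Z^12.

The boundary map ∂_1: C_1 → C_0 maps an edge to its endpoints' difference, ∂[p,q] = q − p. For instance
  ∂[0,4] = [4] − [0].
The resulting 7×18 matrix has rank 6, and its Smith normal form has invariant factors (1,1,1,1,1,1).

The boundary map ∂_2: C_2 → C_1 sends each 2-simplex [p,q,r] to [q,r] − [p,r] + [p,q]. For instance
  ∂[2,4,5] = [4,5] − [2,5] + [2,4],
  ∂[0,1,4] = [1,4] − [0,4] + [0,1].
The 18×12 boundary matrix has rank 12 and Smith normal form diag(1,1,1,1,1,1,1,1,1,1,1,2).

From H_k ≅ ker(∂_k) / im(∂_{k+1}) we obtain:

  H_0: rank C_0 − rank ∂_1 = 7 − 6 = 1, and the invariant factors of ∂_1 are all 1, so H_0 = Z.
  H_1: rank ker ∂_1 − rank ∂_2 = (18 − 6) − 12 = 0, and ∂_2 has invariant factor 2 > 1, so H_1 = Z_2.
  H_2: rank ker ∂_2 − rank ∂_3 = (12 − 12) − 0 = 0, and there is no ∂_3, so H_2 = 0.

H_0 ≅ Z,  H_1 ≅ Z_2,  H_2 = 0.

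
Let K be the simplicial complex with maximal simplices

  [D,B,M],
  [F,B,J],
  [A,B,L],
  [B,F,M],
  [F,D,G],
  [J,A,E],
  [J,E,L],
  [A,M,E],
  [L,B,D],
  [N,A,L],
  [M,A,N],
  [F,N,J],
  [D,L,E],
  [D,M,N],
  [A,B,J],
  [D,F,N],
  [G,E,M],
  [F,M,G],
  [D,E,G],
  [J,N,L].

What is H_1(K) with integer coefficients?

We work with the vertex ordering A < B < D < E < F < G < J < L < M < N. The simplices of K, each written with vertices in increasing order, are:

  0-simplices (10): A, B, D, E, F, G, J, L, M, N
  1-simplices (30): AB, AE, AJ, AL, AM, AN, BD, BF, BJ, BL, BM, DE, DF, DG, DL, DM, DN, EG, EJ, EL, EM, FG, FJ, FM, FN, GM, JL, JN, LN, MN
  2-simplices (20): ABJ, ABL, AEJ, AEM, ALN, AMN, BDL, BDM, BFJ, BFM, DEG, DEL, DFG, DFN, DMN, EGM, EJL, FGM, FJN, JLN

giving chain groups C_0 ≅ Z^10, C_1 ≅ Z^30, C_2 ≅ Z^20.

The boundary map ∂_1: C_1 → C_0 sends each edge [p,q] (with p < q) to q − p. For instance
  ∂JN = N − J.
This gives a 10×30 integer matrix of rank 9; reducing to Smith normal form yields diagonal entries (1,1,1,1,1,1,1,1,1).

∂_2: C_2 → C_1 sends each 2-simplex [p,q,r] to [q,r] − [p,r] + [p,q]. For instance
  ∂AEJ = EJ − AJ + AE,
  ∂ALN = LN − AN + AL.
The 30×20 boundary matrix has rank 20 and Smith normal form diag(1,1,1,1,1,1,1,1,1,1,1,1,1,1,1,1,1,1,1,2).

Now H_k = ker ∂_k / im ∂_{k+1}, so:

  H_1: rank ker ∂_1 − rank ∂_2 = (30 − 9) − 20 = 1, and ∂_2 has invariant factor 2 > 1, so H_1 = Z ⊕ Z/2Z.

H_1 ≅ Z ⊕ Z/2Z.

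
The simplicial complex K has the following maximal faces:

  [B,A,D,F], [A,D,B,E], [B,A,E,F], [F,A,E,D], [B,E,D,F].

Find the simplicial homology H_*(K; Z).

We work with the vertex ordering A < B < D < E < F. The simplices of K, each written with vertices in increasing order, are:

  0-simplices (5): A, B, D, E, F
  1-simplices (10): AB, AD, AE, AF, BD, BE, BF, DE, DF, EF
  2-simplices (10): ABD, ABE, ABF, ADE, ADF, AEF, BDE, BDF, BEF, DEF
  3-simplices (5): ABDE, ABDF, ABEF, ADEF, BDEF

so the chain groups are C_0 ≅ Z^5, C_1 ≅ Z^10, C_2 ≅ Z^10, C_3 ≅ Z^5.

The boundary map ∂_1: C_1 → C_0 maps an edge to its endpoints' difference, ∂[p,q] = q − p. For instance
  ∂AB = B − A.
The 5×10 boundary matrix has rank 4 and Smith normal form diag(1,1,1,1).

The boundary map ∂_2: C_2 → C_1 maps a triangle to the signed sum of its edges. For instance
  ∂AEF = EF − AF + AE,
  ∂ABF = BF − AF + AB.
This gives a 10×10 integer matrix of rank 6; reducing to Smith normal form yields diagonal entries (1,1,1,1,1,1).

Boundary ∂_3: C_3 → C_2 sends each 3-simplex σ to the alternating sum Σ_i (−1)^i (σ with its i-th vertex removed). For instance
  ∂BDEF = DEF − BEF + BDF − BDE,
  ∂ABDF = BDF − ADF + ABF − ABD.
The resulting 10×5 matrix has rank 4, and its Smith normal form has invariant factors (1,1,1,1).

Now H_k = ker ∂_k / im ∂_{k+1}, so:

  H_0: rank C_0 − rank ∂_1 = 5 − 4 = 1, and the invariant factors of ∂_1 are all 1, so H_0 = Z.
  H_1: rank ker ∂_1 − rank ∂_2 = (10 − 4) − 6 = 0, and the invariant factors of ∂_2 are all 1, so H_1 = 0.
  H_2: rank ker ∂_2 − rank ∂_3 = (10 − 6) − 4 = 0, and the invariant factors of ∂_3 are all 1, so H_2 = 0.
  H_3: rank ker ∂_3 − rank ∂_4 = (5 − 4) − 0 = 1, and there is no ∂_4, so H_3 = Z.

H_0 = Z,  H_1 = 0,  H_2 = 0,  H_3 = Z.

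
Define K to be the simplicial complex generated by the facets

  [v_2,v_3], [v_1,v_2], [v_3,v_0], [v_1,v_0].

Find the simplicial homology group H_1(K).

H_1 ≅ Z.

Fix the vertex order v_0 < v_1 < v_2 < v_3 and write every simplex with vertices in increasing order. Then dim K = 1 and the simplices of K are:

  0-simplices (4): [v_0], [v_1], [v_2], [v_3]
  1-simplices (4): [v_0,v_1], [v_0,v_3], [v_1,v_2], [v_2,v_3]

giving chain groups C_0 ≅ Z^4, C_1 ≅ Z^4.

∂_1: C_1 → C_0 sends each edge [p,q] (with p < q) to q − p.
As a 4×4 matrix over Z this has rank 3, with invariant factors (1,1,1).

From H_k ≅ ker(∂_k) / im(∂_{k+1}) we obtain:

  H_1: rank ker ∂_1 − rank ∂_2 = (4 − 3) − 0 = 1, and there is no ∂_2, so H_1 ≅ Z.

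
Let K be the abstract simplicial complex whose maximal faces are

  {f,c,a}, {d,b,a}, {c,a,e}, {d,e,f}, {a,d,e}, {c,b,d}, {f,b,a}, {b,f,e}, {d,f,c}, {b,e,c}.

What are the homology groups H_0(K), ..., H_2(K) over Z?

H_0 ≅ Z,  H_1 ≅ Z/2,  H_2 = 0.

K has 6 vertices, 15 edges, 10 triangles.
rank ∂_0 = 0, rank ∂_1 = 5 ⇒ b_0 = 6 − 0 − 5 = 1; all invariant factors of ∂_1 are 1 so no torsion. So H_0 = Z.
rank ∂_1 = 5, rank ∂_2 = 10 ⇒ b_1 = 15 − 5 − 10 = 0; ∂_2 has invariant factor(s) [2] giving torsion. So H_1 = Z/2.
rank ∂_2 = 10, rank ∂_3 = 0 ⇒ b_2 = 10 − 10 − 0 = 0. So H_2 = 0.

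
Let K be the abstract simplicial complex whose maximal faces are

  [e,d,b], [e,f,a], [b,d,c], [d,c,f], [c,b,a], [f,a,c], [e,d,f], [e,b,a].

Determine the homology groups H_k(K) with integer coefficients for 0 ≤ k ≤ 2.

We work with the vertex ordering a < b < c < d < e < f. The simplices of K, each written with vertices in increasing order, are:

  0-simplices (6): a, b, c, d, e, f
  1-simplices (12): ab, ac, ae, af, bc, bd, be, cd, cf, de, df, ef
  2-simplices (8): abc, abe, acf, aef, bcd, bde, cdf, def

so the chain groups are C_0 ≅ Z^6, C_1 ≅ Z^12, C_2 ≅ Z^8.

The boundary map ∂_1: C_1 → C_0 sends each edge [p,q] (with p < q) to q − p. For instance
  ∂bd = d − b.
The 6×12 boundary matrix has rank 5 and Smith normal form diag(1,1,1,1,1).

∂_2: C_2 → C_1 acts by ∂[p,q,r] = [q,r] − [p,r] + [p,q]. For instance
  ∂cdf = df − cf + cd,
  ∂abc = bc − ac + ab.
The 12×8 boundary matrix has rank 7 and Smith normal form diag(1,1,1,1,1,1,1).

From H_k ≅ ker(∂_k) / im(∂_{k+1}) we obtain:

  H_0: rank C_0 − rank ∂_1 = 6 − 5 = 1, and the invariant factors of ∂_1 are all 1, so H_0 ≅ Z.
  H_1: rank ker ∂_1 − rank ∂_2 = (12 − 5) − 7 = 0, and the invariant factors of ∂_2 are all 1, so H_1 ≅ 0.
  H_2: rank ker ∂_2 − rank ∂_3 = (8 − 7) − 0 = 1, and there is no ∂_3, so H_2 ≅ Z.

As a check, the Euler characteristic is 6 − 12 + 8 = 2, which agrees with 1 − 0 + 1 = 2.

H_0 ≅ Z,  H_1 = 0,  H_2 ≅ Z.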